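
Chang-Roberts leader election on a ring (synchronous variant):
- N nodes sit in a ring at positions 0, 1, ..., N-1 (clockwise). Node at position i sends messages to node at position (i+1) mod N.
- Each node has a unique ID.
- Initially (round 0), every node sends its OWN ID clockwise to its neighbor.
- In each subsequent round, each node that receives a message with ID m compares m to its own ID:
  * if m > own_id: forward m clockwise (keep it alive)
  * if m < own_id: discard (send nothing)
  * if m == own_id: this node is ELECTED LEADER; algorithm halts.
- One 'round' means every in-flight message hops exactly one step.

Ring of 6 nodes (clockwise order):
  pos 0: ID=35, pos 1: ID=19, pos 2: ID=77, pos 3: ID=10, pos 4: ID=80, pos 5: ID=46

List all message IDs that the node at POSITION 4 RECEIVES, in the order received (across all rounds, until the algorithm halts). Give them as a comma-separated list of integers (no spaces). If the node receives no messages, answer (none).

Answer: 10,77,80

Derivation:
Round 1: pos1(id19) recv 35: fwd; pos2(id77) recv 19: drop; pos3(id10) recv 77: fwd; pos4(id80) recv 10: drop; pos5(id46) recv 80: fwd; pos0(id35) recv 46: fwd
Round 2: pos2(id77) recv 35: drop; pos4(id80) recv 77: drop; pos0(id35) recv 80: fwd; pos1(id19) recv 46: fwd
Round 3: pos1(id19) recv 80: fwd; pos2(id77) recv 46: drop
Round 4: pos2(id77) recv 80: fwd
Round 5: pos3(id10) recv 80: fwd
Round 6: pos4(id80) recv 80: ELECTED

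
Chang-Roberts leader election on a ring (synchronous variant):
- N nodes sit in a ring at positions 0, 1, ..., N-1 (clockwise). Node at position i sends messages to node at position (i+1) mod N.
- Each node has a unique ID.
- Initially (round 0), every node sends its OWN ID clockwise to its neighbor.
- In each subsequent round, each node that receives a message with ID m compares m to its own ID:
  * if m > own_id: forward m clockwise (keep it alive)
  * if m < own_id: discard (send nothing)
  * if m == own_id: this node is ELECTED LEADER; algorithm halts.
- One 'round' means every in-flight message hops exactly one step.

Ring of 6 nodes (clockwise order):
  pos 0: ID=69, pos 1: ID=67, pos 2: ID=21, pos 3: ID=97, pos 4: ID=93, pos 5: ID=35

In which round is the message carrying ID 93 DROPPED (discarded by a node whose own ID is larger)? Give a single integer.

Round 1: pos1(id67) recv 69: fwd; pos2(id21) recv 67: fwd; pos3(id97) recv 21: drop; pos4(id93) recv 97: fwd; pos5(id35) recv 93: fwd; pos0(id69) recv 35: drop
Round 2: pos2(id21) recv 69: fwd; pos3(id97) recv 67: drop; pos5(id35) recv 97: fwd; pos0(id69) recv 93: fwd
Round 3: pos3(id97) recv 69: drop; pos0(id69) recv 97: fwd; pos1(id67) recv 93: fwd
Round 4: pos1(id67) recv 97: fwd; pos2(id21) recv 93: fwd
Round 5: pos2(id21) recv 97: fwd; pos3(id97) recv 93: drop
Round 6: pos3(id97) recv 97: ELECTED
Message ID 93 originates at pos 4; dropped at pos 3 in round 5

Answer: 5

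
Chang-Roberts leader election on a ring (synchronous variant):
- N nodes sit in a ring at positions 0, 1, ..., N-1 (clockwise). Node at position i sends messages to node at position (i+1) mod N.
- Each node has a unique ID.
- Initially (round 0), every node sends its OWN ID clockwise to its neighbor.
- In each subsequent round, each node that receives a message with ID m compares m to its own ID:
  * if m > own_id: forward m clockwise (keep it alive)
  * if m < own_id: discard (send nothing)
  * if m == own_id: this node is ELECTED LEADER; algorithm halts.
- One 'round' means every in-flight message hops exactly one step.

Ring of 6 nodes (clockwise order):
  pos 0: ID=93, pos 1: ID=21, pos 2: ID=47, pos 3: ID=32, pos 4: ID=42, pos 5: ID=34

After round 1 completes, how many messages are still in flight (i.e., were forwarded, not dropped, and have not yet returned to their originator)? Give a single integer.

Round 1: pos1(id21) recv 93: fwd; pos2(id47) recv 21: drop; pos3(id32) recv 47: fwd; pos4(id42) recv 32: drop; pos5(id34) recv 42: fwd; pos0(id93) recv 34: drop
After round 1: 3 messages still in flight

Answer: 3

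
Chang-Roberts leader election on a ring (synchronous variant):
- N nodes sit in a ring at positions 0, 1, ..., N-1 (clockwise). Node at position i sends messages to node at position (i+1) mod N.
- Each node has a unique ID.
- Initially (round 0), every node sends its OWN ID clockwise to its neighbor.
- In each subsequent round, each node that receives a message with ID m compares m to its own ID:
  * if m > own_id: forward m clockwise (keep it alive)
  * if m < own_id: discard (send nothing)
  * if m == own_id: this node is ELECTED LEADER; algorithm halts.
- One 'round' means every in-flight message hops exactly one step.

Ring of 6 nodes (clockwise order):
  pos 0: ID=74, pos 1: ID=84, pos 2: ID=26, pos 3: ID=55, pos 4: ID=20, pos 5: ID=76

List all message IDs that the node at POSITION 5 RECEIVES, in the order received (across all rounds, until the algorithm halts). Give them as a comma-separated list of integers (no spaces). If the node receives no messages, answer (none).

Round 1: pos1(id84) recv 74: drop; pos2(id26) recv 84: fwd; pos3(id55) recv 26: drop; pos4(id20) recv 55: fwd; pos5(id76) recv 20: drop; pos0(id74) recv 76: fwd
Round 2: pos3(id55) recv 84: fwd; pos5(id76) recv 55: drop; pos1(id84) recv 76: drop
Round 3: pos4(id20) recv 84: fwd
Round 4: pos5(id76) recv 84: fwd
Round 5: pos0(id74) recv 84: fwd
Round 6: pos1(id84) recv 84: ELECTED

Answer: 20,55,84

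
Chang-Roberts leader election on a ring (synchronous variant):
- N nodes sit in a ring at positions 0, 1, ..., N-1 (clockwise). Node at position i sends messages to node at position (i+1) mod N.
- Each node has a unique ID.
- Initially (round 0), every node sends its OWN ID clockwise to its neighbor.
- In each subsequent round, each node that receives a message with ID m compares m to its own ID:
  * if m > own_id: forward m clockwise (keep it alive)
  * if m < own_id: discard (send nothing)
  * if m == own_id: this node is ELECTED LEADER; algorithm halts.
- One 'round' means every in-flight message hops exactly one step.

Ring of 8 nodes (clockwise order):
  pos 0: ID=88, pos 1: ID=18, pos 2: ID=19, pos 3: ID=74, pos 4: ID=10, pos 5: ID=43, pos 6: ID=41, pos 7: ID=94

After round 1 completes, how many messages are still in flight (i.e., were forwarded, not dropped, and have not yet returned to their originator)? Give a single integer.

Answer: 4

Derivation:
Round 1: pos1(id18) recv 88: fwd; pos2(id19) recv 18: drop; pos3(id74) recv 19: drop; pos4(id10) recv 74: fwd; pos5(id43) recv 10: drop; pos6(id41) recv 43: fwd; pos7(id94) recv 41: drop; pos0(id88) recv 94: fwd
After round 1: 4 messages still in flight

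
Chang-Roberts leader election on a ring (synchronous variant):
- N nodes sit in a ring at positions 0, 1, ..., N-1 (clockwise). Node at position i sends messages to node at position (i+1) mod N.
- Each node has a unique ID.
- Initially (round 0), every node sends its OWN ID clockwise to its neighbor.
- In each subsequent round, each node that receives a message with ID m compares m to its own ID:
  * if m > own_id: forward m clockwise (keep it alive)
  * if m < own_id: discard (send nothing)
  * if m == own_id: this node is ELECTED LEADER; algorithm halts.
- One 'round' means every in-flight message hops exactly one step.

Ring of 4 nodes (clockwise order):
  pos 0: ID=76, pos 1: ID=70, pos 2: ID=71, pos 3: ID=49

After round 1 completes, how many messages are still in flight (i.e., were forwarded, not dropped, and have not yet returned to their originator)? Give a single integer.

Answer: 2

Derivation:
Round 1: pos1(id70) recv 76: fwd; pos2(id71) recv 70: drop; pos3(id49) recv 71: fwd; pos0(id76) recv 49: drop
After round 1: 2 messages still in flight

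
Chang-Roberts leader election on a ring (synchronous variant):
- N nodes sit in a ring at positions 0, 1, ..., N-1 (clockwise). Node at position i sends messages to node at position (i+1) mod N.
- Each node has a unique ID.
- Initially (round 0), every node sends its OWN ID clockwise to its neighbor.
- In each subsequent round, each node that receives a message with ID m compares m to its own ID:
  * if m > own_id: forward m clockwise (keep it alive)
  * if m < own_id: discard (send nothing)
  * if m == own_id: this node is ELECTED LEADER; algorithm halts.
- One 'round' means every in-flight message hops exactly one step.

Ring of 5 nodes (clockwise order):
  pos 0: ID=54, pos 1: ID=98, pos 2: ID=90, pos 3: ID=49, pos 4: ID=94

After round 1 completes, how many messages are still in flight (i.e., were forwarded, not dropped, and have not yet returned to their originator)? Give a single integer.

Round 1: pos1(id98) recv 54: drop; pos2(id90) recv 98: fwd; pos3(id49) recv 90: fwd; pos4(id94) recv 49: drop; pos0(id54) recv 94: fwd
After round 1: 3 messages still in flight

Answer: 3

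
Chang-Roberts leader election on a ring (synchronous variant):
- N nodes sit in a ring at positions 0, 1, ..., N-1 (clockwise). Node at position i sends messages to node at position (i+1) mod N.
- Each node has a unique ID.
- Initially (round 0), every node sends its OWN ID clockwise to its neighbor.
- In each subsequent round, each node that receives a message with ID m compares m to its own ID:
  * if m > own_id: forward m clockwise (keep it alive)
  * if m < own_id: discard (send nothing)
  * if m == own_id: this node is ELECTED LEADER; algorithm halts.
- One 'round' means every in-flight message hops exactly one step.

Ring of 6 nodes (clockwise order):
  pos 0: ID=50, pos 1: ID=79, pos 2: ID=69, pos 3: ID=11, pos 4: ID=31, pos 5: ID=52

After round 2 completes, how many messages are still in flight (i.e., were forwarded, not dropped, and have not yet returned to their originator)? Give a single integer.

Answer: 2

Derivation:
Round 1: pos1(id79) recv 50: drop; pos2(id69) recv 79: fwd; pos3(id11) recv 69: fwd; pos4(id31) recv 11: drop; pos5(id52) recv 31: drop; pos0(id50) recv 52: fwd
Round 2: pos3(id11) recv 79: fwd; pos4(id31) recv 69: fwd; pos1(id79) recv 52: drop
After round 2: 2 messages still in flight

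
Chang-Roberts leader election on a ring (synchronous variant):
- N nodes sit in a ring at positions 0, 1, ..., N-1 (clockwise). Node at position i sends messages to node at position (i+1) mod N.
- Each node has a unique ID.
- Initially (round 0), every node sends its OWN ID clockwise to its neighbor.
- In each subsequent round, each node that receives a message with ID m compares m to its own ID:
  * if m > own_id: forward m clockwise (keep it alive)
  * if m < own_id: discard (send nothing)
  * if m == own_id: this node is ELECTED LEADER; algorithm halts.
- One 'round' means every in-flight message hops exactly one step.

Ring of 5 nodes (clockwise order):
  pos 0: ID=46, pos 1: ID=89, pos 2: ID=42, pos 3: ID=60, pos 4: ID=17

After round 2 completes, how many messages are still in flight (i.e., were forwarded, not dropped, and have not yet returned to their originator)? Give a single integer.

Round 1: pos1(id89) recv 46: drop; pos2(id42) recv 89: fwd; pos3(id60) recv 42: drop; pos4(id17) recv 60: fwd; pos0(id46) recv 17: drop
Round 2: pos3(id60) recv 89: fwd; pos0(id46) recv 60: fwd
After round 2: 2 messages still in flight

Answer: 2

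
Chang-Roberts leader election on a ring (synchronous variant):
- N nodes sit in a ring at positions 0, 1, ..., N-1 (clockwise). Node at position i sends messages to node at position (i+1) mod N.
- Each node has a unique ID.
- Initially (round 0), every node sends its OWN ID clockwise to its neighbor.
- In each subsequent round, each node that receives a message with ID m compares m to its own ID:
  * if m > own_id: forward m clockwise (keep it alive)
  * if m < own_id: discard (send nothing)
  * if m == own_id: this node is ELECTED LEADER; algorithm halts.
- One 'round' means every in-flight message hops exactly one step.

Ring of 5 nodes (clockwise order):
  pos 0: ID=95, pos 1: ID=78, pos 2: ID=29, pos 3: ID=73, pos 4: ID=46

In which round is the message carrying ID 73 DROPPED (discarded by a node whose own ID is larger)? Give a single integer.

Round 1: pos1(id78) recv 95: fwd; pos2(id29) recv 78: fwd; pos3(id73) recv 29: drop; pos4(id46) recv 73: fwd; pos0(id95) recv 46: drop
Round 2: pos2(id29) recv 95: fwd; pos3(id73) recv 78: fwd; pos0(id95) recv 73: drop
Round 3: pos3(id73) recv 95: fwd; pos4(id46) recv 78: fwd
Round 4: pos4(id46) recv 95: fwd; pos0(id95) recv 78: drop
Round 5: pos0(id95) recv 95: ELECTED
Message ID 73 originates at pos 3; dropped at pos 0 in round 2

Answer: 2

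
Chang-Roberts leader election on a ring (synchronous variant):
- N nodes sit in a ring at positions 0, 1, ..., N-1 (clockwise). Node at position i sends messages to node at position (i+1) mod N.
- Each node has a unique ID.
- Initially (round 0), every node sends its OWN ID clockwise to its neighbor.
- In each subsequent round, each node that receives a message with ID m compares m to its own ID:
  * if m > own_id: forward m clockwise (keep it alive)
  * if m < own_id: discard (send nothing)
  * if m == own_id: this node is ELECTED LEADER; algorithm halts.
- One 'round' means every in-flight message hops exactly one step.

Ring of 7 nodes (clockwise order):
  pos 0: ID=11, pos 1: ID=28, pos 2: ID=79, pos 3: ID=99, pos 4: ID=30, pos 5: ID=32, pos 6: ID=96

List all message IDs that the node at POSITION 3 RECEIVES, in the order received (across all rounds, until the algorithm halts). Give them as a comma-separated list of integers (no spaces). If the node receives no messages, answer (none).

Answer: 79,96,99

Derivation:
Round 1: pos1(id28) recv 11: drop; pos2(id79) recv 28: drop; pos3(id99) recv 79: drop; pos4(id30) recv 99: fwd; pos5(id32) recv 30: drop; pos6(id96) recv 32: drop; pos0(id11) recv 96: fwd
Round 2: pos5(id32) recv 99: fwd; pos1(id28) recv 96: fwd
Round 3: pos6(id96) recv 99: fwd; pos2(id79) recv 96: fwd
Round 4: pos0(id11) recv 99: fwd; pos3(id99) recv 96: drop
Round 5: pos1(id28) recv 99: fwd
Round 6: pos2(id79) recv 99: fwd
Round 7: pos3(id99) recv 99: ELECTED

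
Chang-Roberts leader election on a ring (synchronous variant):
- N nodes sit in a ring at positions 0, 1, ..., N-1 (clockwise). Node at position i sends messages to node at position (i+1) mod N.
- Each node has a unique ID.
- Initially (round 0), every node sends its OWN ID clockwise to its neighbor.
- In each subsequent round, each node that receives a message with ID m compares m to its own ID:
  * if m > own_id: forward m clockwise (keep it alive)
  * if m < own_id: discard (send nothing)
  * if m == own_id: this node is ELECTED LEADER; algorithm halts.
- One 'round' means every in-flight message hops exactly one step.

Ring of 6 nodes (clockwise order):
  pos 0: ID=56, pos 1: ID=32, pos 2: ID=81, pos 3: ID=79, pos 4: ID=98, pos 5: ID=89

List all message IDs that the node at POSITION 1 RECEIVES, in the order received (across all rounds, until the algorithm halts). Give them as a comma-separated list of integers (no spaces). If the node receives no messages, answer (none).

Round 1: pos1(id32) recv 56: fwd; pos2(id81) recv 32: drop; pos3(id79) recv 81: fwd; pos4(id98) recv 79: drop; pos5(id89) recv 98: fwd; pos0(id56) recv 89: fwd
Round 2: pos2(id81) recv 56: drop; pos4(id98) recv 81: drop; pos0(id56) recv 98: fwd; pos1(id32) recv 89: fwd
Round 3: pos1(id32) recv 98: fwd; pos2(id81) recv 89: fwd
Round 4: pos2(id81) recv 98: fwd; pos3(id79) recv 89: fwd
Round 5: pos3(id79) recv 98: fwd; pos4(id98) recv 89: drop
Round 6: pos4(id98) recv 98: ELECTED

Answer: 56,89,98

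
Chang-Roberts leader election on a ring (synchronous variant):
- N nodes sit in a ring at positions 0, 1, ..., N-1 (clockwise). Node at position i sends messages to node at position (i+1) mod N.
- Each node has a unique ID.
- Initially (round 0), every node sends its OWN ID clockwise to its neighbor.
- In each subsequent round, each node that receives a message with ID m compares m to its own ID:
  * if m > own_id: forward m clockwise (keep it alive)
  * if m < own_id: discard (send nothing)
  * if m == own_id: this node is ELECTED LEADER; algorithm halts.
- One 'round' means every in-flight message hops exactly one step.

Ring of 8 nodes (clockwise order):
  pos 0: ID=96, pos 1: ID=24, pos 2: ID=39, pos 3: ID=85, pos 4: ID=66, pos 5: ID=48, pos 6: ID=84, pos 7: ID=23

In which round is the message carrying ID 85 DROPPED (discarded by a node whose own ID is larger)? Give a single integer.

Round 1: pos1(id24) recv 96: fwd; pos2(id39) recv 24: drop; pos3(id85) recv 39: drop; pos4(id66) recv 85: fwd; pos5(id48) recv 66: fwd; pos6(id84) recv 48: drop; pos7(id23) recv 84: fwd; pos0(id96) recv 23: drop
Round 2: pos2(id39) recv 96: fwd; pos5(id48) recv 85: fwd; pos6(id84) recv 66: drop; pos0(id96) recv 84: drop
Round 3: pos3(id85) recv 96: fwd; pos6(id84) recv 85: fwd
Round 4: pos4(id66) recv 96: fwd; pos7(id23) recv 85: fwd
Round 5: pos5(id48) recv 96: fwd; pos0(id96) recv 85: drop
Round 6: pos6(id84) recv 96: fwd
Round 7: pos7(id23) recv 96: fwd
Round 8: pos0(id96) recv 96: ELECTED
Message ID 85 originates at pos 3; dropped at pos 0 in round 5

Answer: 5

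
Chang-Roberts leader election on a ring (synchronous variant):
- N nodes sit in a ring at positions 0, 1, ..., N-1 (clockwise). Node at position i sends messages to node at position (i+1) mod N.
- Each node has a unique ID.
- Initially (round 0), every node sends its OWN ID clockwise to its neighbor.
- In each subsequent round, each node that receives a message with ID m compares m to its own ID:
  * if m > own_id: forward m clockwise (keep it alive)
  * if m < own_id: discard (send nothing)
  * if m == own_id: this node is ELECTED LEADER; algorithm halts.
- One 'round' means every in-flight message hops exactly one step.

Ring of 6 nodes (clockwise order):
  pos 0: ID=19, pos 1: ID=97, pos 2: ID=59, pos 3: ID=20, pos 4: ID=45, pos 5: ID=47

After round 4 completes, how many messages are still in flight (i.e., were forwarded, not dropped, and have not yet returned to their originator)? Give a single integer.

Answer: 2

Derivation:
Round 1: pos1(id97) recv 19: drop; pos2(id59) recv 97: fwd; pos3(id20) recv 59: fwd; pos4(id45) recv 20: drop; pos5(id47) recv 45: drop; pos0(id19) recv 47: fwd
Round 2: pos3(id20) recv 97: fwd; pos4(id45) recv 59: fwd; pos1(id97) recv 47: drop
Round 3: pos4(id45) recv 97: fwd; pos5(id47) recv 59: fwd
Round 4: pos5(id47) recv 97: fwd; pos0(id19) recv 59: fwd
After round 4: 2 messages still in flight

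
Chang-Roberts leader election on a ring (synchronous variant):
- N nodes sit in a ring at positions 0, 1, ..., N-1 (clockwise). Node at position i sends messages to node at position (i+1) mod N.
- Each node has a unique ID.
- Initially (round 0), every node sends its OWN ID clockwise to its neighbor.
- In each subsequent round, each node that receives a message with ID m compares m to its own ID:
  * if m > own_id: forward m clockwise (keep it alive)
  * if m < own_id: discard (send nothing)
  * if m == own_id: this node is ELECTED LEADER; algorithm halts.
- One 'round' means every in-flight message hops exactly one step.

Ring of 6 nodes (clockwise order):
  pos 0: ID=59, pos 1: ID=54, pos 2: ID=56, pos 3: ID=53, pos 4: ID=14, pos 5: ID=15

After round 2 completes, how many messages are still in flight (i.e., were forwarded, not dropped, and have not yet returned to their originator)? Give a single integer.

Answer: 3

Derivation:
Round 1: pos1(id54) recv 59: fwd; pos2(id56) recv 54: drop; pos3(id53) recv 56: fwd; pos4(id14) recv 53: fwd; pos5(id15) recv 14: drop; pos0(id59) recv 15: drop
Round 2: pos2(id56) recv 59: fwd; pos4(id14) recv 56: fwd; pos5(id15) recv 53: fwd
After round 2: 3 messages still in flight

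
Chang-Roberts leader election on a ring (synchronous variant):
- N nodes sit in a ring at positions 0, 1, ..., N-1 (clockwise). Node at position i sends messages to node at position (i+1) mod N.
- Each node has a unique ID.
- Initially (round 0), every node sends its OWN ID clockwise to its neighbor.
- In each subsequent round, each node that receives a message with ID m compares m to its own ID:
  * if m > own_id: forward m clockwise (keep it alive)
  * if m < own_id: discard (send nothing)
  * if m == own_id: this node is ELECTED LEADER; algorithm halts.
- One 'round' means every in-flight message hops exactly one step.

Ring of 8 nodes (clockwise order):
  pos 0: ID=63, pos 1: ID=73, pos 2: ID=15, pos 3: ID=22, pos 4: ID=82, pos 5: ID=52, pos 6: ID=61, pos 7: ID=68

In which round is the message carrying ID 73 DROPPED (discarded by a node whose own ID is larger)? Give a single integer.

Answer: 3

Derivation:
Round 1: pos1(id73) recv 63: drop; pos2(id15) recv 73: fwd; pos3(id22) recv 15: drop; pos4(id82) recv 22: drop; pos5(id52) recv 82: fwd; pos6(id61) recv 52: drop; pos7(id68) recv 61: drop; pos0(id63) recv 68: fwd
Round 2: pos3(id22) recv 73: fwd; pos6(id61) recv 82: fwd; pos1(id73) recv 68: drop
Round 3: pos4(id82) recv 73: drop; pos7(id68) recv 82: fwd
Round 4: pos0(id63) recv 82: fwd
Round 5: pos1(id73) recv 82: fwd
Round 6: pos2(id15) recv 82: fwd
Round 7: pos3(id22) recv 82: fwd
Round 8: pos4(id82) recv 82: ELECTED
Message ID 73 originates at pos 1; dropped at pos 4 in round 3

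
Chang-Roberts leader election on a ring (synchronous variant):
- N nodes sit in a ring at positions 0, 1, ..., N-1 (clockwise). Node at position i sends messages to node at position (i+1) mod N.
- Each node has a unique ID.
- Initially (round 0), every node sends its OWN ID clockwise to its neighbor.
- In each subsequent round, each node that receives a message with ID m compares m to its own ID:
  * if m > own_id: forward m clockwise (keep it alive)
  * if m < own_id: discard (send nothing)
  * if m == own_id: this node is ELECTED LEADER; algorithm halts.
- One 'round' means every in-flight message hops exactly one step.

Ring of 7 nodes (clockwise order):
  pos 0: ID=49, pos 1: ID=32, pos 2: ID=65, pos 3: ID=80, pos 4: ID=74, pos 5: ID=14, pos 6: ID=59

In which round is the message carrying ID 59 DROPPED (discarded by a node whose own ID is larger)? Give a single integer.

Answer: 3

Derivation:
Round 1: pos1(id32) recv 49: fwd; pos2(id65) recv 32: drop; pos3(id80) recv 65: drop; pos4(id74) recv 80: fwd; pos5(id14) recv 74: fwd; pos6(id59) recv 14: drop; pos0(id49) recv 59: fwd
Round 2: pos2(id65) recv 49: drop; pos5(id14) recv 80: fwd; pos6(id59) recv 74: fwd; pos1(id32) recv 59: fwd
Round 3: pos6(id59) recv 80: fwd; pos0(id49) recv 74: fwd; pos2(id65) recv 59: drop
Round 4: pos0(id49) recv 80: fwd; pos1(id32) recv 74: fwd
Round 5: pos1(id32) recv 80: fwd; pos2(id65) recv 74: fwd
Round 6: pos2(id65) recv 80: fwd; pos3(id80) recv 74: drop
Round 7: pos3(id80) recv 80: ELECTED
Message ID 59 originates at pos 6; dropped at pos 2 in round 3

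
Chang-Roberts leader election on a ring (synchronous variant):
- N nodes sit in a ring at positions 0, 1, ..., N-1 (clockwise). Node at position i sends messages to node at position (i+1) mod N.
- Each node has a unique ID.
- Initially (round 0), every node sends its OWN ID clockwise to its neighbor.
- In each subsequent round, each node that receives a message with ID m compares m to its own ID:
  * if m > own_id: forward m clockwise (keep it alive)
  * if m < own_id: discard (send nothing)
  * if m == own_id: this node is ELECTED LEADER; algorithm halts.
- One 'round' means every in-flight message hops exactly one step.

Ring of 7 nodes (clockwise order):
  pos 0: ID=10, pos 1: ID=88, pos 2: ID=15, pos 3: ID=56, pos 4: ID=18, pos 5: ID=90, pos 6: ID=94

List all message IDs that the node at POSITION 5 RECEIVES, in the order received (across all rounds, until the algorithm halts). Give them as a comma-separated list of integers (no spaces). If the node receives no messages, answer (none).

Round 1: pos1(id88) recv 10: drop; pos2(id15) recv 88: fwd; pos3(id56) recv 15: drop; pos4(id18) recv 56: fwd; pos5(id90) recv 18: drop; pos6(id94) recv 90: drop; pos0(id10) recv 94: fwd
Round 2: pos3(id56) recv 88: fwd; pos5(id90) recv 56: drop; pos1(id88) recv 94: fwd
Round 3: pos4(id18) recv 88: fwd; pos2(id15) recv 94: fwd
Round 4: pos5(id90) recv 88: drop; pos3(id56) recv 94: fwd
Round 5: pos4(id18) recv 94: fwd
Round 6: pos5(id90) recv 94: fwd
Round 7: pos6(id94) recv 94: ELECTED

Answer: 18,56,88,94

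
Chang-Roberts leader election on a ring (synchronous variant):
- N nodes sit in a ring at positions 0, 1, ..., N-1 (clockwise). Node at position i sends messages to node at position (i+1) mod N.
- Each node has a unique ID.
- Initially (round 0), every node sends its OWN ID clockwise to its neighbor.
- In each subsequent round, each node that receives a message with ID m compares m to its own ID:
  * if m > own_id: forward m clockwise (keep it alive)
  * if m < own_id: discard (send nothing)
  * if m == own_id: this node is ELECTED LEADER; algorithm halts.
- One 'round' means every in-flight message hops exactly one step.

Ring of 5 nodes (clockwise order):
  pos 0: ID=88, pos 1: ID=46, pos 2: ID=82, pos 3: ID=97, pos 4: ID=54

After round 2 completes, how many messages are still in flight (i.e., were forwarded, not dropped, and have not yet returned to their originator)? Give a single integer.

Answer: 2

Derivation:
Round 1: pos1(id46) recv 88: fwd; pos2(id82) recv 46: drop; pos3(id97) recv 82: drop; pos4(id54) recv 97: fwd; pos0(id88) recv 54: drop
Round 2: pos2(id82) recv 88: fwd; pos0(id88) recv 97: fwd
After round 2: 2 messages still in flight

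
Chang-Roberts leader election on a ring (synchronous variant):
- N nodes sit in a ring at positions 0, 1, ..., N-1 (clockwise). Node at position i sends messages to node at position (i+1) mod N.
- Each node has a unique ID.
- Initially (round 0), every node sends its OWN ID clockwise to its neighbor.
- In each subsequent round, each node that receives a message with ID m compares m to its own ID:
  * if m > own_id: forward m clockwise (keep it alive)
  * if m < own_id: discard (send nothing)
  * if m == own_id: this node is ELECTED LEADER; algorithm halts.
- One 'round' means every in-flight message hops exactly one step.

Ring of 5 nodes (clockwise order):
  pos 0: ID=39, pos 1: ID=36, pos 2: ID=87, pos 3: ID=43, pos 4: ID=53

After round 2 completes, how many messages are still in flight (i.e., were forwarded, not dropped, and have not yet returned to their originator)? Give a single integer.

Round 1: pos1(id36) recv 39: fwd; pos2(id87) recv 36: drop; pos3(id43) recv 87: fwd; pos4(id53) recv 43: drop; pos0(id39) recv 53: fwd
Round 2: pos2(id87) recv 39: drop; pos4(id53) recv 87: fwd; pos1(id36) recv 53: fwd
After round 2: 2 messages still in flight

Answer: 2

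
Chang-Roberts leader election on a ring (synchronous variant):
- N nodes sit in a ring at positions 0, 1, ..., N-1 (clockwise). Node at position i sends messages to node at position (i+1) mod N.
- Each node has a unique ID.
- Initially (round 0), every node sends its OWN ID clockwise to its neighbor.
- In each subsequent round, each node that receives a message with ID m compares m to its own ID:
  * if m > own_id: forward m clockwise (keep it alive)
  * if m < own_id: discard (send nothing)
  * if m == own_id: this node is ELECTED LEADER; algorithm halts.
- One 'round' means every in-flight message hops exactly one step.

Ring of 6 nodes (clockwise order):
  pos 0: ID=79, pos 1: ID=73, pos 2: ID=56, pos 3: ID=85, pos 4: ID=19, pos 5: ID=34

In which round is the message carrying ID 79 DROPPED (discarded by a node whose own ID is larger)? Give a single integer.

Answer: 3

Derivation:
Round 1: pos1(id73) recv 79: fwd; pos2(id56) recv 73: fwd; pos3(id85) recv 56: drop; pos4(id19) recv 85: fwd; pos5(id34) recv 19: drop; pos0(id79) recv 34: drop
Round 2: pos2(id56) recv 79: fwd; pos3(id85) recv 73: drop; pos5(id34) recv 85: fwd
Round 3: pos3(id85) recv 79: drop; pos0(id79) recv 85: fwd
Round 4: pos1(id73) recv 85: fwd
Round 5: pos2(id56) recv 85: fwd
Round 6: pos3(id85) recv 85: ELECTED
Message ID 79 originates at pos 0; dropped at pos 3 in round 3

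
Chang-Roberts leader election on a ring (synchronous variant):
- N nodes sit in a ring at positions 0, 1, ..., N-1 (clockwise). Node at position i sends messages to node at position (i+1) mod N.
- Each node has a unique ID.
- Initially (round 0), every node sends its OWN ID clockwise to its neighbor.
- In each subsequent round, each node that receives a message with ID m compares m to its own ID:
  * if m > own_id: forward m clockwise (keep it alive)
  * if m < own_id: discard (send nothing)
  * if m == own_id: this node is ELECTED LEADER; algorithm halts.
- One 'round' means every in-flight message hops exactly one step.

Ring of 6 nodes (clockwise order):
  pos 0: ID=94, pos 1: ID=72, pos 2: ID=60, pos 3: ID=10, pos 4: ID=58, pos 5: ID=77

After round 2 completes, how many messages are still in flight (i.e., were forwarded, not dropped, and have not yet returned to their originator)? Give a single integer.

Round 1: pos1(id72) recv 94: fwd; pos2(id60) recv 72: fwd; pos3(id10) recv 60: fwd; pos4(id58) recv 10: drop; pos5(id77) recv 58: drop; pos0(id94) recv 77: drop
Round 2: pos2(id60) recv 94: fwd; pos3(id10) recv 72: fwd; pos4(id58) recv 60: fwd
After round 2: 3 messages still in flight

Answer: 3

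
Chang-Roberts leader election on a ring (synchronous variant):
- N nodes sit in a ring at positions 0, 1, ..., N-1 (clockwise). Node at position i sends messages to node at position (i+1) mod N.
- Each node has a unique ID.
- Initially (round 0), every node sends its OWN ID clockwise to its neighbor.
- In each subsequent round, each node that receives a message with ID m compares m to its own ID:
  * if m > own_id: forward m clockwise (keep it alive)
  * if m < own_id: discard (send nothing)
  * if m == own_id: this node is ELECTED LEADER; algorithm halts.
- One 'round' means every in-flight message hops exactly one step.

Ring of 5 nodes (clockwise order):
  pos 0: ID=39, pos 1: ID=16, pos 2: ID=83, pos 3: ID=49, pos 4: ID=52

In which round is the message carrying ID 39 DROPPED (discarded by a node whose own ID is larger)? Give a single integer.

Round 1: pos1(id16) recv 39: fwd; pos2(id83) recv 16: drop; pos3(id49) recv 83: fwd; pos4(id52) recv 49: drop; pos0(id39) recv 52: fwd
Round 2: pos2(id83) recv 39: drop; pos4(id52) recv 83: fwd; pos1(id16) recv 52: fwd
Round 3: pos0(id39) recv 83: fwd; pos2(id83) recv 52: drop
Round 4: pos1(id16) recv 83: fwd
Round 5: pos2(id83) recv 83: ELECTED
Message ID 39 originates at pos 0; dropped at pos 2 in round 2

Answer: 2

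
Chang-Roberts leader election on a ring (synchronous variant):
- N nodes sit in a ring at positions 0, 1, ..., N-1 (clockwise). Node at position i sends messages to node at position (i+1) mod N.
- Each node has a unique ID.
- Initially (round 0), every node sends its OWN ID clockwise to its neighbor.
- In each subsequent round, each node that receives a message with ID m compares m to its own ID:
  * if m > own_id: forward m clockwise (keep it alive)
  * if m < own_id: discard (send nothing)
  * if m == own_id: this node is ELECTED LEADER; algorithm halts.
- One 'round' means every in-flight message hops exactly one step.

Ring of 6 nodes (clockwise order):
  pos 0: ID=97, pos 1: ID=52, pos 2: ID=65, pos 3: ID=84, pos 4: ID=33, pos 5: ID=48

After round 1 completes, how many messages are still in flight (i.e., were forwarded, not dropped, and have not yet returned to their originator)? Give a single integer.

Round 1: pos1(id52) recv 97: fwd; pos2(id65) recv 52: drop; pos3(id84) recv 65: drop; pos4(id33) recv 84: fwd; pos5(id48) recv 33: drop; pos0(id97) recv 48: drop
After round 1: 2 messages still in flight

Answer: 2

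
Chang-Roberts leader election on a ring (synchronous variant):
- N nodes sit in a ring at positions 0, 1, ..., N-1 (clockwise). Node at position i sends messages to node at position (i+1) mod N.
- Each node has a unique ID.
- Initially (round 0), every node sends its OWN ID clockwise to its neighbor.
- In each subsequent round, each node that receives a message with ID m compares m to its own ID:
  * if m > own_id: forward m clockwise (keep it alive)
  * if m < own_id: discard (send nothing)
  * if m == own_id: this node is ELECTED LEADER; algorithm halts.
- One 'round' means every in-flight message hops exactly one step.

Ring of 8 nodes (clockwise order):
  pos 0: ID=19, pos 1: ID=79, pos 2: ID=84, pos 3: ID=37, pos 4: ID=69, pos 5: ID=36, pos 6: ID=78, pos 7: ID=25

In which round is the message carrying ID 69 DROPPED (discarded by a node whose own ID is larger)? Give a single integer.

Answer: 2

Derivation:
Round 1: pos1(id79) recv 19: drop; pos2(id84) recv 79: drop; pos3(id37) recv 84: fwd; pos4(id69) recv 37: drop; pos5(id36) recv 69: fwd; pos6(id78) recv 36: drop; pos7(id25) recv 78: fwd; pos0(id19) recv 25: fwd
Round 2: pos4(id69) recv 84: fwd; pos6(id78) recv 69: drop; pos0(id19) recv 78: fwd; pos1(id79) recv 25: drop
Round 3: pos5(id36) recv 84: fwd; pos1(id79) recv 78: drop
Round 4: pos6(id78) recv 84: fwd
Round 5: pos7(id25) recv 84: fwd
Round 6: pos0(id19) recv 84: fwd
Round 7: pos1(id79) recv 84: fwd
Round 8: pos2(id84) recv 84: ELECTED
Message ID 69 originates at pos 4; dropped at pos 6 in round 2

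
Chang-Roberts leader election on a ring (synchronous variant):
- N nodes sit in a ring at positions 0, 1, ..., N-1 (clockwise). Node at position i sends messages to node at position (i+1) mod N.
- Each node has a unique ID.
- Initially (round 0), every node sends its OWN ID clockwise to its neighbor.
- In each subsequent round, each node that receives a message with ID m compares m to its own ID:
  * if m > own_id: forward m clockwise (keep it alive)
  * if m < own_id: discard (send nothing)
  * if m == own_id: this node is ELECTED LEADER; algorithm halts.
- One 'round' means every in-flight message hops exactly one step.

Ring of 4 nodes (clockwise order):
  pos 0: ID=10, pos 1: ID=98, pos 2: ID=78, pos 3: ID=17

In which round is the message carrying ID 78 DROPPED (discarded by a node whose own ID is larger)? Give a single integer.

Answer: 3

Derivation:
Round 1: pos1(id98) recv 10: drop; pos2(id78) recv 98: fwd; pos3(id17) recv 78: fwd; pos0(id10) recv 17: fwd
Round 2: pos3(id17) recv 98: fwd; pos0(id10) recv 78: fwd; pos1(id98) recv 17: drop
Round 3: pos0(id10) recv 98: fwd; pos1(id98) recv 78: drop
Round 4: pos1(id98) recv 98: ELECTED
Message ID 78 originates at pos 2; dropped at pos 1 in round 3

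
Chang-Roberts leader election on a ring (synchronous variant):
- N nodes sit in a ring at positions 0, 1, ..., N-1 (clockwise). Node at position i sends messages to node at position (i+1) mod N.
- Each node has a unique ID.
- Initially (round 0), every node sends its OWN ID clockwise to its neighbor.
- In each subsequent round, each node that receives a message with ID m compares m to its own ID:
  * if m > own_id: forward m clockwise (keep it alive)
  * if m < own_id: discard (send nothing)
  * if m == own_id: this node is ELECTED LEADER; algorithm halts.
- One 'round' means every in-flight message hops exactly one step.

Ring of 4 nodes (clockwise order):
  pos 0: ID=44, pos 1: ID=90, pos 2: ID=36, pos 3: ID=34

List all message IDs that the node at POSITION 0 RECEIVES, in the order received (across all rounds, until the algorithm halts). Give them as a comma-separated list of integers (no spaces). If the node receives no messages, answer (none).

Round 1: pos1(id90) recv 44: drop; pos2(id36) recv 90: fwd; pos3(id34) recv 36: fwd; pos0(id44) recv 34: drop
Round 2: pos3(id34) recv 90: fwd; pos0(id44) recv 36: drop
Round 3: pos0(id44) recv 90: fwd
Round 4: pos1(id90) recv 90: ELECTED

Answer: 34,36,90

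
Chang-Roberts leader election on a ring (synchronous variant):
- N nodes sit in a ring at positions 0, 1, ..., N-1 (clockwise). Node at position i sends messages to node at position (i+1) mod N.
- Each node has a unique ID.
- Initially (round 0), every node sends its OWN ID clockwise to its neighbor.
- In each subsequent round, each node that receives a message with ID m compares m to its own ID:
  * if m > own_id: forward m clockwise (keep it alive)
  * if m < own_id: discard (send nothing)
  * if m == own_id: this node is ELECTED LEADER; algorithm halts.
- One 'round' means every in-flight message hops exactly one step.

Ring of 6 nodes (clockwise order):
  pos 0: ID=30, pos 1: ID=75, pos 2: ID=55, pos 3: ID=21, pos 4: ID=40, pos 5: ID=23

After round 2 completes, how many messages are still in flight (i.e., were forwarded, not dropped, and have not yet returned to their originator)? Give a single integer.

Round 1: pos1(id75) recv 30: drop; pos2(id55) recv 75: fwd; pos3(id21) recv 55: fwd; pos4(id40) recv 21: drop; pos5(id23) recv 40: fwd; pos0(id30) recv 23: drop
Round 2: pos3(id21) recv 75: fwd; pos4(id40) recv 55: fwd; pos0(id30) recv 40: fwd
After round 2: 3 messages still in flight

Answer: 3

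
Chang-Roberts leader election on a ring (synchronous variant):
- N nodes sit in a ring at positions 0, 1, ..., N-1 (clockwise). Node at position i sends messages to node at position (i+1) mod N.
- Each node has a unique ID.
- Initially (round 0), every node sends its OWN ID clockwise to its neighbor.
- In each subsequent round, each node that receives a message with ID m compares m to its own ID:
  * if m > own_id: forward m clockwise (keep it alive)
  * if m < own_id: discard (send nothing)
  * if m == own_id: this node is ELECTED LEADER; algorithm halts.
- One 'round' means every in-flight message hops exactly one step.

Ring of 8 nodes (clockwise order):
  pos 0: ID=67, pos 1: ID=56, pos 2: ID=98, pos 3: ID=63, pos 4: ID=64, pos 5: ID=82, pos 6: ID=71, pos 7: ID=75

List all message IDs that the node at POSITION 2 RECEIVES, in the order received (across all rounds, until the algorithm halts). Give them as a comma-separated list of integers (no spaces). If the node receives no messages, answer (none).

Answer: 56,67,75,82,98

Derivation:
Round 1: pos1(id56) recv 67: fwd; pos2(id98) recv 56: drop; pos3(id63) recv 98: fwd; pos4(id64) recv 63: drop; pos5(id82) recv 64: drop; pos6(id71) recv 82: fwd; pos7(id75) recv 71: drop; pos0(id67) recv 75: fwd
Round 2: pos2(id98) recv 67: drop; pos4(id64) recv 98: fwd; pos7(id75) recv 82: fwd; pos1(id56) recv 75: fwd
Round 3: pos5(id82) recv 98: fwd; pos0(id67) recv 82: fwd; pos2(id98) recv 75: drop
Round 4: pos6(id71) recv 98: fwd; pos1(id56) recv 82: fwd
Round 5: pos7(id75) recv 98: fwd; pos2(id98) recv 82: drop
Round 6: pos0(id67) recv 98: fwd
Round 7: pos1(id56) recv 98: fwd
Round 8: pos2(id98) recv 98: ELECTED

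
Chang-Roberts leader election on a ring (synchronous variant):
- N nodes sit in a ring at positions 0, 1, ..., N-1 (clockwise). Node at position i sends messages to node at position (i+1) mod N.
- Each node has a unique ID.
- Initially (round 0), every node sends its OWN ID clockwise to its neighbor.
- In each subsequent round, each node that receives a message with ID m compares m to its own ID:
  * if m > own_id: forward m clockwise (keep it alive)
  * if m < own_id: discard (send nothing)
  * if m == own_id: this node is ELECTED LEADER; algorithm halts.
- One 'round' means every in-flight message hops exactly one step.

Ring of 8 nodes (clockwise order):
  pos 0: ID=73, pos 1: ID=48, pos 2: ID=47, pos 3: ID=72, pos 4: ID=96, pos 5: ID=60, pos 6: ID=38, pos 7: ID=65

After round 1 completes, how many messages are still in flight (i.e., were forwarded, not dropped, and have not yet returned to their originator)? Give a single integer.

Answer: 4

Derivation:
Round 1: pos1(id48) recv 73: fwd; pos2(id47) recv 48: fwd; pos3(id72) recv 47: drop; pos4(id96) recv 72: drop; pos5(id60) recv 96: fwd; pos6(id38) recv 60: fwd; pos7(id65) recv 38: drop; pos0(id73) recv 65: drop
After round 1: 4 messages still in flight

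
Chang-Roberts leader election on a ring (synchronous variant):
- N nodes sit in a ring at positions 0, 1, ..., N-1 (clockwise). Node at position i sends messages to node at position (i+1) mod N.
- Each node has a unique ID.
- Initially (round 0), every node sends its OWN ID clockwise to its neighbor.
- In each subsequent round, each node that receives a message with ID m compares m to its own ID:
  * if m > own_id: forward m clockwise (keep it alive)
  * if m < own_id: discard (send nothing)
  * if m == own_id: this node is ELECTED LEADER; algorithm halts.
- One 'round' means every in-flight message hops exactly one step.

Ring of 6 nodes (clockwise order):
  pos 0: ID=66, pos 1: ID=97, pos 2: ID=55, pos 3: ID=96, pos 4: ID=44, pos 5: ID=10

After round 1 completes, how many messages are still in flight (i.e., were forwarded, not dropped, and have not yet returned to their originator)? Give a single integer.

Round 1: pos1(id97) recv 66: drop; pos2(id55) recv 97: fwd; pos3(id96) recv 55: drop; pos4(id44) recv 96: fwd; pos5(id10) recv 44: fwd; pos0(id66) recv 10: drop
After round 1: 3 messages still in flight

Answer: 3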